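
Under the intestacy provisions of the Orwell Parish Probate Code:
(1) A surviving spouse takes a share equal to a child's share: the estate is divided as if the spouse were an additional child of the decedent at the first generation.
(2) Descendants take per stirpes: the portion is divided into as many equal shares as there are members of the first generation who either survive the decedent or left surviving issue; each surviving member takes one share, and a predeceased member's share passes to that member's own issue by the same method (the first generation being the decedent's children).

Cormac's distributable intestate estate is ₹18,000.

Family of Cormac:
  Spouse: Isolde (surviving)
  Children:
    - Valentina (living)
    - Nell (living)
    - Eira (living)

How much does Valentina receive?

The spouse counts as an additional share at the children's level, so there are 4 primary shares of ₹4,500. Isolde takes one such share (₹4,500).
The children's combined portion (₹13,500) is divided into 3 shares of ₹4,500: Valentina, Nell, and Eira each take ₹4,500.

Valentina receives ₹4,500.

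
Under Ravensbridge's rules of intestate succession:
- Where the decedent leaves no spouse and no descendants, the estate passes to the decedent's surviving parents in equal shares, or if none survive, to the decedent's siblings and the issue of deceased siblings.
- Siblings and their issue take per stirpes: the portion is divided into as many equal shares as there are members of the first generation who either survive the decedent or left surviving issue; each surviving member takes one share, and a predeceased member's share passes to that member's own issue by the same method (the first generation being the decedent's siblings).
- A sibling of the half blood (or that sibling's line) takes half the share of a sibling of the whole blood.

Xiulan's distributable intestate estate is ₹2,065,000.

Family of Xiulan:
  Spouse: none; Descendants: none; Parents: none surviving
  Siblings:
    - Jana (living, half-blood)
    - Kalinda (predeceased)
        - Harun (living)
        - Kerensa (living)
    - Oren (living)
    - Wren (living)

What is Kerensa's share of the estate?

The entire ₹2,065,000 passes to the siblings and their issue.
Counting each half-blood sibling's line as half a unit, there are 7/2 units in ₹2,065,000, so one unit is ₹590,000. Whole-blood lines (Kalinda, Oren, and Wren) take ₹590,000 each; half-blood lines (Jana) take ₹295,000 each.
Kalinda's share (₹590,000) is divided into 2 shares of ₹295,000: Harun and Kerensa each take ₹295,000.

Kerensa receives ₹295,000.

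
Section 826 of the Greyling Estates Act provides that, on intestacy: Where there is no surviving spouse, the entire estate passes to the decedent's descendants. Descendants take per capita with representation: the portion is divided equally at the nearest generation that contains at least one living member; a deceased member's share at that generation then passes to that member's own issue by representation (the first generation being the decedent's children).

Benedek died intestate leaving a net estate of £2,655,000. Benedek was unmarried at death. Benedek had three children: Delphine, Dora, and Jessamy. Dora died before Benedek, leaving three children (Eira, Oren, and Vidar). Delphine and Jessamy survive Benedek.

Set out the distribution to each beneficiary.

Delphine: £885,000; Eira: £295,000; Oren: £295,000; Vidar: £295,000; Jessamy: £885,000

The entire £2,655,000 passes to the descendants.
That amount (£2,655,000) is divided into 3 shares of £885,000: Delphine and Jessamy each take £885,000; Dora's £885,000 share passes to Dora's issue.
Dora's share (£885,000) is divided into 3 shares of £295,000: Eira, Oren, and Vidar each take £295,000.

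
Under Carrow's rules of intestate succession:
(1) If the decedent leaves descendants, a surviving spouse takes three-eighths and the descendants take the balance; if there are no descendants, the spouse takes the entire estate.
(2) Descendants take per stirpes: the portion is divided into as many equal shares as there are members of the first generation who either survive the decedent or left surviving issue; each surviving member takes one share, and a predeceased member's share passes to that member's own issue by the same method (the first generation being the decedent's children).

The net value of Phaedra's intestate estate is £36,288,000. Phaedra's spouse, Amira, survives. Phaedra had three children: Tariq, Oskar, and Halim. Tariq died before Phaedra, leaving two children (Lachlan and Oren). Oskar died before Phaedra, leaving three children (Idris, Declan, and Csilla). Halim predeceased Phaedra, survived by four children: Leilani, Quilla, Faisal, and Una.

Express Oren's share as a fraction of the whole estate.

Amira takes three-eighths of £36,288,000 = £13,608,000. The remaining £22,680,000 passes to the descendants.
The descendants' portion (£22,680,000) is divided into 3 shares of £7,560,000: Tariq's £7,560,000 share passes to Tariq's issue; Oskar's £7,560,000 share passes to Oskar's issue; Halim's £7,560,000 share passes to Halim's issue.
Tariq's share (£7,560,000) is divided into 2 shares of £3,780,000: Lachlan and Oren each take £3,780,000.
Oskar's share (£7,560,000) is divided into 3 shares of £2,520,000: Idris, Declan, and Csilla each take £2,520,000.
Halim's share (£7,560,000) is divided into 4 shares of £1,890,000: Leilani, Quilla, Faisal, and Una each take £1,890,000.

Oren receives 5/48 of the estate.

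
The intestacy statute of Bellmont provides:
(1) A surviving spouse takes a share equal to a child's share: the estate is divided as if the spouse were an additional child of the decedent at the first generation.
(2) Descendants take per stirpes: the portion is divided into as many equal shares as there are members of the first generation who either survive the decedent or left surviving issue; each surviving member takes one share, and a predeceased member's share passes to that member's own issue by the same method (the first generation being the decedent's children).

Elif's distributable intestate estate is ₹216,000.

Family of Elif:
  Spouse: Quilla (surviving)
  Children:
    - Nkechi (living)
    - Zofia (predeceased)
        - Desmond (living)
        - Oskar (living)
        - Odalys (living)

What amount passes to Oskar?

Oskar receives ₹24,000.

The spouse counts as an additional share at the children's level, so there are 3 primary shares of ₹72,000. Quilla takes one such share (₹72,000).
The children's combined portion (₹144,000) is divided into 2 shares of ₹72,000: Nkechi takes ₹72,000; Zofia's ₹72,000 share passes to Zofia's issue.
Zofia's share (₹72,000) is divided into 3 shares of ₹24,000: Desmond, Oskar, and Odalys each take ₹24,000.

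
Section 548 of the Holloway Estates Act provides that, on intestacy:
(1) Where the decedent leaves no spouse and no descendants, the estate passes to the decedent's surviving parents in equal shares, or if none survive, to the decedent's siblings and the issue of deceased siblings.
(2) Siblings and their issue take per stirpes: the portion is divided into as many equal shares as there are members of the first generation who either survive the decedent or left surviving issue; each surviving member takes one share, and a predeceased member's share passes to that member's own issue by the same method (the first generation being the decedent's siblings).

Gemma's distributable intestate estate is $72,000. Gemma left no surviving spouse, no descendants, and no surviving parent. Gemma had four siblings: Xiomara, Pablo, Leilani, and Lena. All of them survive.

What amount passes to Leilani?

Leilani receives $18,000.

The entire $72,000 passes to the siblings and their issue.
That amount ($72,000) is divided into 4 shares of $18,000: Xiomara, Pablo, Leilani, and Lena each take $18,000.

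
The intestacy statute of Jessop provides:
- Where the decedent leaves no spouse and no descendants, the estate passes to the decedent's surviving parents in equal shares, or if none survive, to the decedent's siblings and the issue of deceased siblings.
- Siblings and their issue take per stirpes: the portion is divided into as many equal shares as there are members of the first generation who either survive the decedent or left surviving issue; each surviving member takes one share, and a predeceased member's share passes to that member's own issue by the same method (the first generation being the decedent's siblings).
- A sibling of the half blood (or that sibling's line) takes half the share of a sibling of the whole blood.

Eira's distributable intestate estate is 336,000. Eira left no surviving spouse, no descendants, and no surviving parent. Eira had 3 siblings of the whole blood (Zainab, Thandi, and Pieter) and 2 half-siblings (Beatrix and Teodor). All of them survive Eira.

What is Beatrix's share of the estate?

Beatrix receives 42,000.

The entire 336,000 passes to the siblings and their issue.
Counting each half-blood sibling's line as half a unit, there are 4 units in 336,000, so one unit is 84,000. Whole-blood lines (Zainab, Thandi, and Pieter) take 84,000 each; half-blood lines (Beatrix and Teodor) take 42,000 each.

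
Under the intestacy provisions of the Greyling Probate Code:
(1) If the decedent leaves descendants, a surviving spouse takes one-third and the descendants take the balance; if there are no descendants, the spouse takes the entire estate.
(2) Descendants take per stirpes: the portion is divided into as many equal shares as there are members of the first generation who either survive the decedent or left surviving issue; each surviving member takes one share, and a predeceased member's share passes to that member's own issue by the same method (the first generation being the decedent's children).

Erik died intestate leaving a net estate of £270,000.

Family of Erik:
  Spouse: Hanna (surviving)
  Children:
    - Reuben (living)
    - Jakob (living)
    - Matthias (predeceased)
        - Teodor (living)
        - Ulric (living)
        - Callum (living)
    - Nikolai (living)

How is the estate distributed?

Hanna takes one-third of £270,000 = £90,000. The remaining £180,000 passes to the descendants.
The descendants' portion (£180,000) is divided into 4 shares of £45,000: Reuben, Jakob, and Nikolai each take £45,000; Matthias's £45,000 share passes to Matthias's issue.
Matthias's share (£45,000) is divided into 3 shares of £15,000: Teodor, Ulric, and Callum each take £15,000.

Hanna: £90,000; Reuben: £45,000; Jakob: £45,000; Teodor: £15,000; Ulric: £15,000; Callum: £15,000; Nikolai: £45,000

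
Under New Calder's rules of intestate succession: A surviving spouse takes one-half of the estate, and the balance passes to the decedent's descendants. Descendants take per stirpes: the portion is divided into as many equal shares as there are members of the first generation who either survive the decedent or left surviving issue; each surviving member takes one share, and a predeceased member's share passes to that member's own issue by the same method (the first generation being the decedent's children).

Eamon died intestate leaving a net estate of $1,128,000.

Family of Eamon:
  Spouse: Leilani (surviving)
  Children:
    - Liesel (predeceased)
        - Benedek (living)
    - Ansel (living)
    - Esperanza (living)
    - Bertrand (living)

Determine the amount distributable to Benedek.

Benedek receives $141,000.

Leilani takes one-half of $1,128,000 = $564,000. The remaining $564,000 passes to the descendants.
The descendants' portion ($564,000) is divided into 4 shares of $141,000: Ansel, Esperanza, and Bertrand each take $141,000; Liesel's $141,000 share passes to Liesel's issue.
Liesel's share ($141,000) passes entirely to Benedek.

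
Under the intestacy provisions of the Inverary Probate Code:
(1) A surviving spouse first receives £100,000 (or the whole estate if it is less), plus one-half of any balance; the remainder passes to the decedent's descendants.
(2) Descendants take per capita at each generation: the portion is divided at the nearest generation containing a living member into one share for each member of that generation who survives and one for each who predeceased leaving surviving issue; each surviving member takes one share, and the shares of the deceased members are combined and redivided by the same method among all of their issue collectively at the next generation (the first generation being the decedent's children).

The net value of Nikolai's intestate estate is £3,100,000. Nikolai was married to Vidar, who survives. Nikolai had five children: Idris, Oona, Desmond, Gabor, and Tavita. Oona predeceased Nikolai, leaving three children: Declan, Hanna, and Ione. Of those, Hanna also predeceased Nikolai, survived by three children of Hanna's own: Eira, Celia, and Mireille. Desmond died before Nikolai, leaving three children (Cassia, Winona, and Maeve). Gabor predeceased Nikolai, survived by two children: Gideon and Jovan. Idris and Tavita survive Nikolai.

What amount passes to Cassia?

Cassia receives £112,500.

Vidar first takes £100,000, leaving a balance of £3,000,000. Vidar then takes one-half of the balance (£1,500,000), for a total of £1,600,000. The remaining £1,500,000 passes to the descendants.
The descendants' portion (£1,500,000) is divided at the children's generation into 5 shares of £300,000. Idris and Tavita each take £300,000. The 3 shares of the deceased (Oona, Desmond, and Gabor) are combined into a pool of £900,000.
That pool (£900,000) is divided at the grandchildren's generation into 8 shares of £112,500. Declan, Ione, Cassia, Winona, Maeve, Gideon, and Jovan each take £112,500. The remaining share for the deceased Hanna (£112,500) is carried to the next generation.
That pool (£112,500) is divided at the great-grandchildren's generation equally among Eira, Celia, and Mireille: £37,500 each.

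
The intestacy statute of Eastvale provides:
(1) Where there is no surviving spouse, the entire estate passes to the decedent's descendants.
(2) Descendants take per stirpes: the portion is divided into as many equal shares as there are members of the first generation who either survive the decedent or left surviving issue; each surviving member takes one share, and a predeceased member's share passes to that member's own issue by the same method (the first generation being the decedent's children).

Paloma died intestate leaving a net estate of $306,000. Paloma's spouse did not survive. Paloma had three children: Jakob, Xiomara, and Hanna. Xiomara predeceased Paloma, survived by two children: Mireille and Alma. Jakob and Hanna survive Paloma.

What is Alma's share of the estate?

The entire $306,000 passes to the descendants.
That amount ($306,000) is divided into 3 shares of $102,000: Jakob and Hanna each take $102,000; Xiomara's $102,000 share passes to Xiomara's issue.
Xiomara's share ($102,000) is divided into 2 shares of $51,000: Mireille and Alma each take $51,000.

Alma receives $51,000.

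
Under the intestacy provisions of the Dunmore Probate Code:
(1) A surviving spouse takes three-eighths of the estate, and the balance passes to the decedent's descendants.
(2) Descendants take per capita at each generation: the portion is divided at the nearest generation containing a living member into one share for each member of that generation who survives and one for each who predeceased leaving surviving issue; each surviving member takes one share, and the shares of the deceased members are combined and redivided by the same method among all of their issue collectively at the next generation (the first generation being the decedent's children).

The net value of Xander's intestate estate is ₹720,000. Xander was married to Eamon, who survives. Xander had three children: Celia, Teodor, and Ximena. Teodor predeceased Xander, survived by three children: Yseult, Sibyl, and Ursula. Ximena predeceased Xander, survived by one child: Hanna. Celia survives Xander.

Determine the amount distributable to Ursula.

Ursula receives ₹75,000.

Eamon takes three-eighths of ₹720,000 = ₹270,000. The remaining ₹450,000 passes to the descendants.
The descendants' portion (₹450,000) is divided at the children's generation into 3 shares of ₹150,000. Celia takes ₹150,000. The 2 shares of the deceased (Teodor and Ximena) are combined into a pool of ₹300,000.
That pool (₹300,000) is divided at the grandchildren's generation equally among Yseult, Sibyl, Ursula, and Hanna: ₹75,000 each.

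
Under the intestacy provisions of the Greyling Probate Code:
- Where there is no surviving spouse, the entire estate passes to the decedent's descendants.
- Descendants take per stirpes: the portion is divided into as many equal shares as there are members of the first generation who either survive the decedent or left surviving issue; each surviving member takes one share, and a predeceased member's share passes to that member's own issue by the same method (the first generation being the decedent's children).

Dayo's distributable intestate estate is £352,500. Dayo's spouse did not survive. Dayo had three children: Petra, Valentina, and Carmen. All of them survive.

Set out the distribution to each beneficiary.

The entire £352,500 passes to the descendants.
That amount (£352,500) is divided into 3 shares of £117,500: Petra, Valentina, and Carmen each take £117,500.

Petra: £117,500; Valentina: £117,500; Carmen: £117,500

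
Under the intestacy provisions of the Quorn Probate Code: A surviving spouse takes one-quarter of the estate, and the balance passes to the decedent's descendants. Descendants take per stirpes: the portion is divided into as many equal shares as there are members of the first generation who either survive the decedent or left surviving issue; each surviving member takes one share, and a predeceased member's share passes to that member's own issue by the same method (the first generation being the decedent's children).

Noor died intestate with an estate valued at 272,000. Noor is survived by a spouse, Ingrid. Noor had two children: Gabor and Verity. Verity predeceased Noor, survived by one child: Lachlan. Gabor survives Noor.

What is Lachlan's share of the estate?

Lachlan receives 102,000.

Ingrid takes one-quarter of 272,000 = 68,000. The remaining 204,000 passes to the descendants.
The descendants' portion (204,000) is divided into 2 shares of 102,000: Gabor takes 102,000; Verity's 102,000 share passes to Verity's issue.
Verity's share (102,000) passes entirely to Lachlan.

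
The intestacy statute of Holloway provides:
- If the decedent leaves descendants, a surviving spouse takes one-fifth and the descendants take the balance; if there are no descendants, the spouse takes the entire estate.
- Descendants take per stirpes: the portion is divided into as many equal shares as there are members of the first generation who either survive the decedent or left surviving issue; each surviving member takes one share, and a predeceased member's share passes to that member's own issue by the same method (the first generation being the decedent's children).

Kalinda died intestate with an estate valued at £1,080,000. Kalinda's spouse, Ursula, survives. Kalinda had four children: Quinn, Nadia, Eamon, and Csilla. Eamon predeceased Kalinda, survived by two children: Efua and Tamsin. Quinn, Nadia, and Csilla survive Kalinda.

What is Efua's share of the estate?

Efua receives £108,000.

Ursula takes one-fifth of £1,080,000 = £216,000. The remaining £864,000 passes to the descendants.
The descendants' portion (£864,000) is divided into 4 shares of £216,000: Quinn, Nadia, and Csilla each take £216,000; Eamon's £216,000 share passes to Eamon's issue.
Eamon's share (£216,000) is divided into 2 shares of £108,000: Efua and Tamsin each take £108,000.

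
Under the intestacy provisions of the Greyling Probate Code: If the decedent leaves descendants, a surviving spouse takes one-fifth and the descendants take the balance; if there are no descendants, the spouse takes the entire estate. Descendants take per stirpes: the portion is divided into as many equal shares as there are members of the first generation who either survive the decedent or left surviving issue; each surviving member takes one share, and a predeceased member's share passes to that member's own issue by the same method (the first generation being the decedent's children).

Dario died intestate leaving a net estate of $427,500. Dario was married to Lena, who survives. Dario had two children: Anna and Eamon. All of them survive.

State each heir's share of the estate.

Lena: $85,500; Anna: $171,000; Eamon: $171,000

Lena takes one-fifth of $427,500 = $85,500. The remaining $342,000 passes to the descendants.
The descendants' portion ($342,000) is divided into 2 shares of $171,000: Anna and Eamon each take $171,000.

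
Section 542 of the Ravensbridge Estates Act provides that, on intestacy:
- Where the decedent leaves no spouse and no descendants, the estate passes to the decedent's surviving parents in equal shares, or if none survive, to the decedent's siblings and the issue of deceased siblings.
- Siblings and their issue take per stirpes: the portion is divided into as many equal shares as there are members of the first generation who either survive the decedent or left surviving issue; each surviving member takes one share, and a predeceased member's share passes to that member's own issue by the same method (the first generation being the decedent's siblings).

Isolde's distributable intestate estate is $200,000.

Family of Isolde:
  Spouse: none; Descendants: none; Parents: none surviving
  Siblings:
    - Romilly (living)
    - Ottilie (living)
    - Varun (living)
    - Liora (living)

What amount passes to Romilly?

Romilly receives $50,000.

The entire $200,000 passes to the siblings and their issue.
That amount ($200,000) is divided into 4 shares of $50,000: Romilly, Ottilie, Varun, and Liora each take $50,000.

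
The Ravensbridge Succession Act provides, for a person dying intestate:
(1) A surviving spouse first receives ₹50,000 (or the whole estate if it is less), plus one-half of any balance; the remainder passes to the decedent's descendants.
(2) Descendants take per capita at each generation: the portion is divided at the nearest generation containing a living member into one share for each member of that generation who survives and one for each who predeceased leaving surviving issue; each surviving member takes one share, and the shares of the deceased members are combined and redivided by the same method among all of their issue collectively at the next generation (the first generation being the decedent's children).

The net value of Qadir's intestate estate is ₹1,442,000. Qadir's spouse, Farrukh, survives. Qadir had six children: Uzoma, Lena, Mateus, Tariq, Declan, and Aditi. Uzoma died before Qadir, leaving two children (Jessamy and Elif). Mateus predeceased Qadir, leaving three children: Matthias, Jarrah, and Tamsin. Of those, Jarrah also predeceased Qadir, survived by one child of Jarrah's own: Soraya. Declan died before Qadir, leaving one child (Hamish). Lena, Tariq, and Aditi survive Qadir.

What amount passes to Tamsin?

Tamsin receives ₹58,000.

Farrukh first takes ₹50,000, leaving a balance of ₹1,392,000. Farrukh then takes one-half of the balance (₹696,000), for a total of ₹746,000. The remaining ₹696,000 passes to the descendants.
The descendants' portion (₹696,000) is divided at the children's generation into 6 shares of ₹116,000. Lena, Tariq, and Aditi each take ₹116,000. The 3 shares of the deceased (Uzoma, Mateus, and Declan) are combined into a pool of ₹348,000.
That pool (₹348,000) is divided at the grandchildren's generation into 6 shares of ₹58,000. Jessamy, Elif, Matthias, Tamsin, and Hamish each take ₹58,000. The remaining share for the deceased Jarrah (₹58,000) is carried to the next generation.
That pool (₹58,000) passes entirely to Soraya, the sole taker at the great-grandchildren's generation.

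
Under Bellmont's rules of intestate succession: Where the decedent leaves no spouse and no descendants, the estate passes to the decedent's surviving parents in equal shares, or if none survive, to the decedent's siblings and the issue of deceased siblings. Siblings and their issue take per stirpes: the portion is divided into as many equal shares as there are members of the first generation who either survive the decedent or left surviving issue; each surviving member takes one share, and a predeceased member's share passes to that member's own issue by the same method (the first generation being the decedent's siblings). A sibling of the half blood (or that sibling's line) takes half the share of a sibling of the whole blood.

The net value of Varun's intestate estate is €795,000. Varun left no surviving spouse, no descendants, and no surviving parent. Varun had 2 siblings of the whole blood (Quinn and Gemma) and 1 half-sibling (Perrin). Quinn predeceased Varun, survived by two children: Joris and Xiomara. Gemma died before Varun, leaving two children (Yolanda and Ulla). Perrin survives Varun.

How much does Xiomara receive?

The entire €795,000 passes to the siblings and their issue.
Counting each half-blood sibling's line as half a unit, there are 5/2 units in €795,000, so one unit is €318,000. Whole-blood lines (Quinn and Gemma) take €318,000 each; half-blood lines (Perrin) take €159,000 each.
Quinn's share (€318,000) is divided into 2 shares of €159,000: Joris and Xiomara each take €159,000.
Gemma's share (€318,000) is divided into 2 shares of €159,000: Yolanda and Ulla each take €159,000.

Xiomara receives €159,000.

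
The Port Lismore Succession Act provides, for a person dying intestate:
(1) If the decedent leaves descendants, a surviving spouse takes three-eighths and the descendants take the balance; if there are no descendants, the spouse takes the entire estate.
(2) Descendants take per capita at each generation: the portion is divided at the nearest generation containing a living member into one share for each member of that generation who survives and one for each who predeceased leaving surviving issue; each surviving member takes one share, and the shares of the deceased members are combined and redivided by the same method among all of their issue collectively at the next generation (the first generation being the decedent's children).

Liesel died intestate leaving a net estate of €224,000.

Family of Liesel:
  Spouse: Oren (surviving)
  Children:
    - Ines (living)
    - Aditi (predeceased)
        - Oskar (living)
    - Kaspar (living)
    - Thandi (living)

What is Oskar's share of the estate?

Oskar receives €35,000.

Oren takes three-eighths of €224,000 = €84,000. The remaining €140,000 passes to the descendants.
The descendants' portion (€140,000) is divided at the children's generation into 4 shares of €35,000. Ines, Kaspar, and Thandi each take €35,000. The remaining share for the deceased Aditi (€35,000) is carried to the next generation.
That pool (€35,000) passes entirely to Oskar, the sole taker at the grandchildren's generation.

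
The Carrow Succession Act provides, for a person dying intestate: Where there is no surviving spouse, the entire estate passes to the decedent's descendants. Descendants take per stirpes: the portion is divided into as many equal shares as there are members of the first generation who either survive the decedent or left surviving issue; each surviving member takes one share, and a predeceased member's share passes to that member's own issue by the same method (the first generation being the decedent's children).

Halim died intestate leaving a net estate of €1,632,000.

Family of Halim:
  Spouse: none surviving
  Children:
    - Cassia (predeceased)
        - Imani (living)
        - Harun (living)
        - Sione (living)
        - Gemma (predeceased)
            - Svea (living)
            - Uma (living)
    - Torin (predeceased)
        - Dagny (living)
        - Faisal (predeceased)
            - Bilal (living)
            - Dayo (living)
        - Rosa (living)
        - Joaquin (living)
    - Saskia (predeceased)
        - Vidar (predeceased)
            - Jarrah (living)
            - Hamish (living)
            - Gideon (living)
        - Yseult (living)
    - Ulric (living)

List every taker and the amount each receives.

Imani: €102,000; Harun: €102,000; Sione: €102,000; Svea: €51,000; Uma: €51,000; Dagny: €102,000; Bilal: €51,000; Dayo: €51,000; Rosa: €102,000; Joaquin: €102,000; Jarrah: €68,000; Hamish: €68,000; Gideon: €68,000; Yseult: €204,000; Ulric: €408,000

The entire €1,632,000 passes to the descendants.
That amount (€1,632,000) is divided into 4 shares of €408,000: Ulric takes €408,000; Cassia's €408,000 share passes to Cassia's issue; Torin's €408,000 share passes to Torin's issue; Saskia's €408,000 share passes to Saskia's issue.
Cassia's share (€408,000) is divided into 4 shares of €102,000: Imani, Harun, and Sione each take €102,000; Gemma's €102,000 share passes to Gemma's issue.
Gemma's share (€102,000) is divided into 2 shares of €51,000: Svea and Uma each take €51,000.
Torin's share (€408,000) is divided into 4 shares of €102,000: Dagny, Rosa, and Joaquin each take €102,000; Faisal's €102,000 share passes to Faisal's issue.
Faisal's share (€102,000) is divided into 2 shares of €51,000: Bilal and Dayo each take €51,000.
Saskia's share (€408,000) is divided into 2 shares of €204,000: Yseult takes €204,000; Vidar's €204,000 share passes to Vidar's issue.
Vidar's share (€204,000) is divided into 3 shares of €68,000: Jarrah, Hamish, and Gideon each take €68,000.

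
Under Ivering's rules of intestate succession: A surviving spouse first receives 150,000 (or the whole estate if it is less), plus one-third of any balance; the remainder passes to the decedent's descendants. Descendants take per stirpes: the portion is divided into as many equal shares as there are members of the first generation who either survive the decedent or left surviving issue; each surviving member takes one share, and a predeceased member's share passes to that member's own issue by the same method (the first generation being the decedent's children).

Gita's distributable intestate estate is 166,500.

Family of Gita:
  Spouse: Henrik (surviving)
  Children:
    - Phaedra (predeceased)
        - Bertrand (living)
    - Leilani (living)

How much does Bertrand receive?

Henrik first takes 150,000, leaving a balance of 16,500. Henrik then takes one-third of the balance (5,500), for a total of 155,500. The remaining 11,000 passes to the descendants.
The descendants' portion (11,000) is divided into 2 shares of 5,500: Leilani takes 5,500; Phaedra's 5,500 share passes to Phaedra's issue.
Phaedra's share (5,500) passes entirely to Bertrand.

Bertrand receives 5,500.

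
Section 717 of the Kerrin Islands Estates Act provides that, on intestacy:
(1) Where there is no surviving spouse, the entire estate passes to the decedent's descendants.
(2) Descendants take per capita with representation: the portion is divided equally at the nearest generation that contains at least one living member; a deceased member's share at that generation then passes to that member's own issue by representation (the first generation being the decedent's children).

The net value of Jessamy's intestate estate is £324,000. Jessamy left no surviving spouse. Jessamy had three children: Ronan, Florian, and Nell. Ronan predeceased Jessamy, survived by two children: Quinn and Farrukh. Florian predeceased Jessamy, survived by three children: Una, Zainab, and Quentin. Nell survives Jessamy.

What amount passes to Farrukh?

Farrukh receives £54,000.

The entire £324,000 passes to the descendants.
That amount (£324,000) is divided into 3 shares of £108,000: Nell takes £108,000; Ronan's £108,000 share passes to Ronan's issue; Florian's £108,000 share passes to Florian's issue.
Ronan's share (£108,000) is divided into 2 shares of £54,000: Quinn and Farrukh each take £54,000.
Florian's share (£108,000) is divided into 3 shares of £36,000: Una, Zainab, and Quentin each take £36,000.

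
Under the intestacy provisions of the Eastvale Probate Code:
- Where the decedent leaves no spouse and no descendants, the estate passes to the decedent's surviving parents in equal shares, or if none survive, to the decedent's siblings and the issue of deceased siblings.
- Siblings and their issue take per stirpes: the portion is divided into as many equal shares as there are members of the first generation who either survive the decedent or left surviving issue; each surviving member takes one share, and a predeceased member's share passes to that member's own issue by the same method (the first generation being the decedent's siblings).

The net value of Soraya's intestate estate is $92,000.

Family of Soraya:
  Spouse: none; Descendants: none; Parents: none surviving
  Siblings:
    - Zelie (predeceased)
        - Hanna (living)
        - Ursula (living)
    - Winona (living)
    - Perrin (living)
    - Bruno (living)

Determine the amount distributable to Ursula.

Ursula receives $11,500.

The entire $92,000 passes to the siblings and their issue.
That amount ($92,000) is divided into 4 shares of $23,000: Winona, Perrin, and Bruno each take $23,000; Zelie's $23,000 share passes to Zelie's issue.
Zelie's share ($23,000) is divided into 2 shares of $11,500: Hanna and Ursula each take $11,500.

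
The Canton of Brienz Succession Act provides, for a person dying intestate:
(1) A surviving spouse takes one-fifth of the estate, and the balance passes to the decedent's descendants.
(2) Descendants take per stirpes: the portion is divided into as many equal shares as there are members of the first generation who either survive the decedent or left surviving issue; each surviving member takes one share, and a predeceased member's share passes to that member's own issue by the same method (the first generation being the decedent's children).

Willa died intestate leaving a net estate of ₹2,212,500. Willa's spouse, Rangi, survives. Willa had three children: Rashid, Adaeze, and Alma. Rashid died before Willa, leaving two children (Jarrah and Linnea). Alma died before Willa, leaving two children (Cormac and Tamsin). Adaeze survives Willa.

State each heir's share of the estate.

Rangi takes one-fifth of ₹2,212,500 = ₹442,500. The remaining ₹1,770,000 passes to the descendants.
The descendants' portion (₹1,770,000) is divided into 3 shares of ₹590,000: Adaeze takes ₹590,000; Rashid's ₹590,000 share passes to Rashid's issue; Alma's ₹590,000 share passes to Alma's issue.
Rashid's share (₹590,000) is divided into 2 shares of ₹295,000: Jarrah and Linnea each take ₹295,000.
Alma's share (₹590,000) is divided into 2 shares of ₹295,000: Cormac and Tamsin each take ₹295,000.

Rangi: ₹442,500; Jarrah: ₹295,000; Linnea: ₹295,000; Adaeze: ₹590,000; Cormac: ₹295,000; Tamsin: ₹295,000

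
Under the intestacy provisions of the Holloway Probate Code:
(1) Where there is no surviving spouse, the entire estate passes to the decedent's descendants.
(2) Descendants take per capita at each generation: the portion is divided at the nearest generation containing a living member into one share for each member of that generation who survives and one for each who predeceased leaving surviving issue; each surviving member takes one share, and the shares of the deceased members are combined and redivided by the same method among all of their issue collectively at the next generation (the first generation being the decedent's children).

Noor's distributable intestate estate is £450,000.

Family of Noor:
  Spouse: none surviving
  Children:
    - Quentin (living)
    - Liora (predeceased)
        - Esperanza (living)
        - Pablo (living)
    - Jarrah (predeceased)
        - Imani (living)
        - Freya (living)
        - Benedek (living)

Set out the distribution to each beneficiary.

The entire £450,000 passes to the descendants.
That amount (£450,000) is divided at the children's generation into 3 shares of £150,000. Quentin takes £150,000. The 2 shares of the deceased (Liora and Jarrah) are combined into a pool of £300,000.
That pool (£300,000) is divided at the grandchildren's generation equally among Esperanza, Pablo, Imani, Freya, and Benedek: £60,000 each.

Quentin: £150,000; Esperanza: £60,000; Pablo: £60,000; Imani: £60,000; Freya: £60,000; Benedek: £60,000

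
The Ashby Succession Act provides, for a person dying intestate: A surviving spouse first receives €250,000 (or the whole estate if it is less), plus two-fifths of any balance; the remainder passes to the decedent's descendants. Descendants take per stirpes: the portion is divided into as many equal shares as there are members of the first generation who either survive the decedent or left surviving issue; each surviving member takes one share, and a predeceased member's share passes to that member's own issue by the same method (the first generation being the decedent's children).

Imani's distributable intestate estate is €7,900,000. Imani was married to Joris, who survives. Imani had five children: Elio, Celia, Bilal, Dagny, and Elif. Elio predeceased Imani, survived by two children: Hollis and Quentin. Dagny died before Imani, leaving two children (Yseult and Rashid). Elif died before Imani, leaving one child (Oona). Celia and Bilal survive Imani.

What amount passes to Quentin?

Quentin receives €459,000.

Joris first takes €250,000, leaving a balance of €7,650,000. Joris then takes two-fifths of the balance (€3,060,000), for a total of €3,310,000. The remaining €4,590,000 passes to the descendants.
The descendants' portion (€4,590,000) is divided into 5 shares of €918,000: Celia and Bilal each take €918,000; Elio's €918,000 share passes to Elio's issue; Dagny's €918,000 share passes to Dagny's issue; Elif's €918,000 share passes to Elif's issue.
Elio's share (€918,000) is divided into 2 shares of €459,000: Hollis and Quentin each take €459,000.
Dagny's share (€918,000) is divided into 2 shares of €459,000: Yseult and Rashid each take €459,000.
Elif's share (€918,000) passes entirely to Oona.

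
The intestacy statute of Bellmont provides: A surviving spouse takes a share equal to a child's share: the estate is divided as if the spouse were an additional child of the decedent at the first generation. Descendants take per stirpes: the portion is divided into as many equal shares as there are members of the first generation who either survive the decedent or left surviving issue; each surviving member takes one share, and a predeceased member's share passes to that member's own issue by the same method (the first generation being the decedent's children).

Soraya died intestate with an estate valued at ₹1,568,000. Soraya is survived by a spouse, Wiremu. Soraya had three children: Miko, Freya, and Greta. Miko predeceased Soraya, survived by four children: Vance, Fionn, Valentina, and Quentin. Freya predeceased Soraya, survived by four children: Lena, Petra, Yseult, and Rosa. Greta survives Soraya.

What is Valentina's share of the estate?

Valentina receives ₹98,000.

The spouse counts as an additional share at the children's level, so there are 4 primary shares of ₹392,000. Wiremu takes one such share (₹392,000).
The children's combined portion (₹1,176,000) is divided into 3 shares of ₹392,000: Greta takes ₹392,000; Miko's ₹392,000 share passes to Miko's issue; Freya's ₹392,000 share passes to Freya's issue.
Miko's share (₹392,000) is divided into 4 shares of ₹98,000: Vance, Fionn, Valentina, and Quentin each take ₹98,000.
Freya's share (₹392,000) is divided into 4 shares of ₹98,000: Lena, Petra, Yseult, and Rosa each take ₹98,000.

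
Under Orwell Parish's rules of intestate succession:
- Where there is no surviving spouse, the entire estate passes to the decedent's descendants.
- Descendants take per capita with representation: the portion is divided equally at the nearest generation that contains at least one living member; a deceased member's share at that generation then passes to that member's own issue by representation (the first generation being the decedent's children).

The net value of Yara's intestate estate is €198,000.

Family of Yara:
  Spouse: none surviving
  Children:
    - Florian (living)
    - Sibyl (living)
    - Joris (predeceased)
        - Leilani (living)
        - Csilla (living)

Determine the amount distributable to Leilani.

The entire €198,000 passes to the descendants.
That amount (€198,000) is divided into 3 shares of €66,000: Florian and Sibyl each take €66,000; Joris's €66,000 share passes to Joris's issue.
Joris's share (€66,000) is divided into 2 shares of €33,000: Leilani and Csilla each take €33,000.

Leilani receives €33,000.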